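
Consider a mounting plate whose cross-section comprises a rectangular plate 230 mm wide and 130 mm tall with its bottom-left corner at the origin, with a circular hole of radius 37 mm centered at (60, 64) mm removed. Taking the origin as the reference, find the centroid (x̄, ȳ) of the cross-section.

plate: A = 230 × 130 = 29900.00, centroid at (115.00, 65.00).
hole: A = −π·37² = -4300.84, centroid at (60.00, 64.00).
ΣA = 25599.16 mm², ΣAx̄ = 3180449.58 mm³, ΣAȳ = 1668246.22 mm³.
x̄ = 3180449.58/25599.16 = 124.24 mm; ȳ = 1668246.22/25599.16 = 65.17 mm.

x̄ = 124.24 mm, ȳ = 65.17 mm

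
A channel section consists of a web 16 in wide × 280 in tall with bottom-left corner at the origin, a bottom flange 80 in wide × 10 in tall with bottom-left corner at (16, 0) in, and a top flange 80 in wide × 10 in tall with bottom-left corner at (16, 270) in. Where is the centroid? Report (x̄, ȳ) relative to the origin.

web: A = 16 × 280 = 4480.00, centroid at (8.00, 140.00).
bottom flange: A = 80 × 10 = 800.00, centroid at (56.00, 5.00).
top flange: A = 80 × 10 = 800.00, centroid at (56.00, 275.00).
ΣA = 6080.00 in²
ΣAx̄ = (4480.00)(8.00) + (800.00)(56.00) + (800.00)(56.00) = 125440.00 in³
ΣAȳ = (4480.00)(140.00) + (800.00)(5.00) + (800.00)(275.00) = 851200.00 in³
x̄ = 125440.00 / 6080.00 = 20.63 in
ȳ = 851200.00 / 6080.00 = 140.00 in

x̄ = 20.63 in, ȳ = 140.00 in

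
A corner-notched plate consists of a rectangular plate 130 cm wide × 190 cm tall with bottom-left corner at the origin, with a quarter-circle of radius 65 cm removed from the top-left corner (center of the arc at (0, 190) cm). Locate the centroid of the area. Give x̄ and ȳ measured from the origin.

Part | A | x̄ᵢ | ȳᵢ | A·x̄ᵢ | A·ȳᵢ
plate | 24700.00 | 65.00 | 95.00 | 1605500.00 | 2346500.00
removed quarter-circle | -3318.31 | 27.59 | 162.41 | -91541.67 | -538936.71
Σ | 21381.69 |  |  | 1513958.33 | 1807563.29
x̄ = 1513958.33 / 21381.69 = 70.81 cm
ȳ = 1807563.29 / 21381.69 = 84.54 cm

x̄ = 70.81 cm, ȳ = 84.54 cm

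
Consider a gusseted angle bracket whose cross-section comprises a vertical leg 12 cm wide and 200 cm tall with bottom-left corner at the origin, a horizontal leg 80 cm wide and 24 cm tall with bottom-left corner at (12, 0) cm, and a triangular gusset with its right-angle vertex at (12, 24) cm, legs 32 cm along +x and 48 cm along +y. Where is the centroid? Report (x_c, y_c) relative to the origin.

x_c = 25.87 cm, y_c = 57.74 cm

vertical leg: A = 12 × 200 = 2400.00, centroid at (6.00, 100.00).
horizontal leg: A = 80 × 24 = 1920.00, centroid at (52.00, 12.00).
gusset: A = ½·32·48 = 768.00, centroid at (22.67, 40.00).
ΣA = 5088.00 cm², ΣAx_c = 131648.00 cm³, ΣAy_c = 293760.00 cm³.
x_c = 131648.00/5088.00 = 25.87 cm; y_c = 293760.00/5088.00 = 57.74 cm.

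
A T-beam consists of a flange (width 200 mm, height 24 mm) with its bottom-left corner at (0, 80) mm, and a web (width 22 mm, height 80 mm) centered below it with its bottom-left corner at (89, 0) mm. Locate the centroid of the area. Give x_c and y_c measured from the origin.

Part | A | x̄ᵢ | ȳᵢ | A·x̄ᵢ | A·ȳᵢ
web | 1760.00 | 100.00 | 40.00 | 176000.00 | 70400.00
flange | 4800.00 | 100.00 | 92.00 | 480000.00 | 441600.00
Σ | 6560.00 |  |  | 656000.00 | 512000.00
x_c = 656000.00 / 6560.00 = 100.00 mm
y_c = 512000.00 / 6560.00 = 78.05 mm

x_c = 100.00 mm, y_c = 78.05 mm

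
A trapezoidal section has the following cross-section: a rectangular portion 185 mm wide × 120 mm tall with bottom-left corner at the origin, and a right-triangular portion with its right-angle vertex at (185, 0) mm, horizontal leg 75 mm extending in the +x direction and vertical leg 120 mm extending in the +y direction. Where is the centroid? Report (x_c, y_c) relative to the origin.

Part | A | x̄ᵢ | ȳᵢ | A·x̄ᵢ | A·ȳᵢ
rectangular portion | 22200.00 | 92.50 | 60.00 | 2053500.00 | 1332000.00
triangular portion | 4500.00 | 210.00 | 40.00 | 945000.00 | 180000.00
Σ | 26700.00 |  |  | 2998500.00 | 1512000.00
x_c = 2998500.00 / 26700.00 = 112.30 mm
y_c = 1512000.00 / 26700.00 = 56.63 mm

x_c = 112.30 mm, y_c = 56.63 mm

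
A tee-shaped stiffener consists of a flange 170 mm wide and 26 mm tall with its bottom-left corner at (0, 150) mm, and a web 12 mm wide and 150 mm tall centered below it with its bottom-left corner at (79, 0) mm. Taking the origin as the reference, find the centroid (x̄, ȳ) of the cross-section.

web: A = 12 × 150 = 1800.00, centroid at (85.00, 75.00).
flange: A = 170 × 26 = 4420.00, centroid at (85.00, 163.00).
ΣA = 6220.00 mm²
ΣAx̄ = (1800.00)(85.00) + (4420.00)(85.00) = 528700.00 mm³
ΣAȳ = (1800.00)(75.00) + (4420.00)(163.00) = 855460.00 mm³
x̄ = 528700.00 / 6220.00 = 85.00 mm
ȳ = 855460.00 / 6220.00 = 137.53 mm

x̄ = 85.00 mm, ȳ = 137.53 mm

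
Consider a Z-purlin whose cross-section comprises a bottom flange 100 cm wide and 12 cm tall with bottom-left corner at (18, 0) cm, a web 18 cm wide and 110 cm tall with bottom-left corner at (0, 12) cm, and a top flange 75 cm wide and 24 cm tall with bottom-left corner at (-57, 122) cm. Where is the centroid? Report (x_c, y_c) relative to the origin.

bottom flange: A = 100 × 12 = 1200.00, centroid at (68.00, 6.00).
web: A = 18 × 110 = 1980.00, centroid at (9.00, 67.00).
top flange: A = 75 × 24 = 1800.00, centroid at (-19.50, 134.00).
ΣA = 4980.00 cm²
ΣAx_c = (1200.00)(68.00) + (1980.00)(9.00) + (1800.00)(-19.50) = 64320.00 cm³
ΣAy_c = (1200.00)(6.00) + (1980.00)(67.00) + (1800.00)(134.00) = 381060.00 cm³
x_c = 64320.00 / 4980.00 = 12.92 cm
y_c = 381060.00 / 4980.00 = 76.52 cm

x_c = 12.92 cm, y_c = 76.52 cm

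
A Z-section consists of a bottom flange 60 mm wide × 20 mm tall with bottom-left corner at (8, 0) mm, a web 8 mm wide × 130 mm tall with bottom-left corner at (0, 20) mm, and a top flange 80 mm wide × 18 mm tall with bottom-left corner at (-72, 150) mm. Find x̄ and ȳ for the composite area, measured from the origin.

x̄ = 1.00 mm, ȳ = 89.50 mm

bottom flange: A = 60 × 20 = 1200.00, centroid at (38.00, 10.00).
web: A = 8 × 130 = 1040.00, centroid at (4.00, 85.00).
top flange: A = 80 × 18 = 1440.00, centroid at (-32.00, 159.00).
ΣA = 3680.00 mm², ΣAx̄ = 3680.00 mm³, ΣAȳ = 329360.00 mm³.
x̄ = 3680.00/3680.00 = 1.00 mm; ȳ = 329360.00/3680.00 = 89.50 mm.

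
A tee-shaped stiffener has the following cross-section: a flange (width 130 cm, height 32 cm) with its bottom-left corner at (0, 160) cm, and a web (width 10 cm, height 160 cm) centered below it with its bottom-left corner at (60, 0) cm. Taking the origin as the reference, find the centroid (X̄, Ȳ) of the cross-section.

web: A = 10 × 160 = 1600.00, centroid at (65.00, 80.00).
flange: A = 130 × 32 = 4160.00, centroid at (65.00, 176.00).
ΣA = 5760.00 cm², ΣAX̄ = 374400.00 cm³, ΣAȲ = 860160.00 cm³.
X̄ = 374400.00/5760.00 = 65.00 cm; Ȳ = 860160.00/5760.00 = 149.33 cm.

X̄ = 65.00 cm, Ȳ = 149.33 cm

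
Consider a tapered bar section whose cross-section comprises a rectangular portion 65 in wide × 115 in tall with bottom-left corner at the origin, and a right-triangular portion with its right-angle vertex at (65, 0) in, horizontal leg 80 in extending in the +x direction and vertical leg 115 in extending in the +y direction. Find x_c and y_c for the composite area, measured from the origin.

rectangular portion: A = 65 × 115 = 7475.00, centroid at (32.50, 57.50).
triangular portion: A = ½·80·115 = 4600.00, centroid at (91.67, 38.33).
ΣA = 12075.00 in²
ΣAx_c = (7475.00)(32.50) + (4600.00)(91.67) = 664604.17 in³
ΣAy_c = (7475.00)(57.50) + (4600.00)(38.33) = 606145.83 in³
x_c = 664604.17 / 12075.00 = 55.04 in
y_c = 606145.83 / 12075.00 = 50.20 in

x_c = 55.04 in, y_c = 50.20 in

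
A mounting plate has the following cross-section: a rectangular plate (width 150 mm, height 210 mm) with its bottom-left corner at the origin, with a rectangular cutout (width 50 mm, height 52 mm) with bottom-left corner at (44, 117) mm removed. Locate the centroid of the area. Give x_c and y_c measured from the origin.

x_c = 75.54 mm, y_c = 101.58 mm

plate: A = 150 × 210 = 31500.00, centroid at (75.00, 105.00).
hole: A = −(50 × 52) = -2600.00, centroid at (69.00, 143.00).
ΣA = 28900.00 mm², ΣAx_c = 2183100.00 mm³, ΣAy_c = 2935700.00 mm³.
x_c = 2183100.00/28900.00 = 75.54 mm; y_c = 2935700.00/28900.00 = 101.58 mm.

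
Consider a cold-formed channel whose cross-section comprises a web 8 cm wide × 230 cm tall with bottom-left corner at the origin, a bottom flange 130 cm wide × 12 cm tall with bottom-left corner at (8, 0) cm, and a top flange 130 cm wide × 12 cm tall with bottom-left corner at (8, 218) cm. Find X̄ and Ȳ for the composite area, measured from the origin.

X̄ = 47.40 cm, Ȳ = 115.00 cm

Part | A | x̄ᵢ | ȳᵢ | A·x̄ᵢ | A·ȳᵢ
web | 1840.00 | 4.00 | 115.00 | 7360.00 | 211600.00
bottom flange | 1560.00 | 73.00 | 6.00 | 113880.00 | 9360.00
top flange | 1560.00 | 73.00 | 224.00 | 113880.00 | 349440.00
Σ | 4960.00 |  |  | 235120.00 | 570400.00
X̄ = 235120.00 / 4960.00 = 47.40 cm
Ȳ = 570400.00 / 4960.00 = 115.00 cm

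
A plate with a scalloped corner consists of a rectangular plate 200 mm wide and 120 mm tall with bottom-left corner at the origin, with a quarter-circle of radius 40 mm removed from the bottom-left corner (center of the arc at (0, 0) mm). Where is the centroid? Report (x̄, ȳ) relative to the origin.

x̄ = 104.59 mm, ȳ = 62.38 mm

Part | A | x̄ᵢ | ȳᵢ | A·x̄ᵢ | A·ȳᵢ
plate | 24000.00 | 100.00 | 60.00 | 2400000.00 | 1440000.00
removed quarter-circle | -1256.64 | 16.98 | 16.98 | -21333.33 | -21333.33
Σ | 22743.36 |  |  | 2378666.67 | 1418666.67
x̄ = 2378666.67 / 22743.36 = 104.59 mm
ȳ = 1418666.67 / 22743.36 = 62.38 mm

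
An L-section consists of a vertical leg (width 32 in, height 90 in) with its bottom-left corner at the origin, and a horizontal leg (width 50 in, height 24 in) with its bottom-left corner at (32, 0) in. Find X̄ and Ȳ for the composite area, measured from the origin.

X̄ = 28.06 in, Ȳ = 35.29 in

vertical leg: A = 32 × 90 = 2880.00, centroid at (16.00, 45.00).
horizontal leg: A = 50 × 24 = 1200.00, centroid at (57.00, 12.00).
ΣA = 4080.00 in²
ΣAX̄ = (2880.00)(16.00) + (1200.00)(57.00) = 114480.00 in³
ΣAȲ = (2880.00)(45.00) + (1200.00)(12.00) = 144000.00 in³
X̄ = 114480.00 / 4080.00 = 28.06 in
Ȳ = 144000.00 / 4080.00 = 35.29 in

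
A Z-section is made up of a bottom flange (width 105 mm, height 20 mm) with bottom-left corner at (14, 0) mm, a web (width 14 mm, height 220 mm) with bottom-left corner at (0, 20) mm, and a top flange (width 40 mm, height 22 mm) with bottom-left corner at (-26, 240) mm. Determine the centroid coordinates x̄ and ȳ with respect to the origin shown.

bottom flange: A = 105 × 20 = 2100.00, centroid at (66.50, 10.00).
web: A = 14 × 220 = 3080.00, centroid at (7.00, 130.00).
top flange: A = 40 × 22 = 880.00, centroid at (-6.00, 251.00).
ΣA = 6060.00 mm², ΣAx̄ = 155930.00 mm³, ΣAȳ = 642280.00 mm³.
x̄ = 155930.00/6060.00 = 25.73 mm; ȳ = 642280.00/6060.00 = 105.99 mm.

x̄ = 25.73 mm, ȳ = 105.99 mm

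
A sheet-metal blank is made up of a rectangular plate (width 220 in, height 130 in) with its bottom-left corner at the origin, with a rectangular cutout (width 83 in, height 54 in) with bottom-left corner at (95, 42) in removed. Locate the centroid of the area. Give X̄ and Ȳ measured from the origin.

Part | A | x̄ᵢ | ȳᵢ | A·x̄ᵢ | A·ȳᵢ
plate | 28600.00 | 110.00 | 65.00 | 3146000.00 | 1859000.00
hole | -4482.00 | 136.50 | 69.00 | -611793.00 | -309258.00
Σ | 24118.00 |  |  | 2534207.00 | 1549742.00
X̄ = 2534207.00 / 24118.00 = 105.08 in
Ȳ = 1549742.00 / 24118.00 = 64.26 in

X̄ = 105.08 in, Ȳ = 64.26 in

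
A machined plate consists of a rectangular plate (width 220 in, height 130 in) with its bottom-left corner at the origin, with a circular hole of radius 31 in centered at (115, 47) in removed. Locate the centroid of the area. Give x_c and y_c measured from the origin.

x_c = 109.41 in, y_c = 67.12 in

plate: A = 220 × 130 = 28600.00, centroid at (110.00, 65.00).
hole: A = −π·31² = -3019.07, centroid at (115.00, 47.00).
ΣA = 25580.93 in²
ΣAx_c = (28600.00)(110.00) + (-3019.07)(115.00) = 2798806.89 in³
ΣAy_c = (28600.00)(65.00) + (-3019.07)(47.00) = 1717103.68 in³
x_c = 2798806.89 / 25580.93 = 109.41 in
y_c = 1717103.68 / 25580.93 = 67.12 in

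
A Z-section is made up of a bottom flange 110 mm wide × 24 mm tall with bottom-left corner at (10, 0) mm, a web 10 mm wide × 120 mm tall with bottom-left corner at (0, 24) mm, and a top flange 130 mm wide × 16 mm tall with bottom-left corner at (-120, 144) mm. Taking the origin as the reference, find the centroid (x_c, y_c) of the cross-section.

x_c = 10.68 mm, y_c = 75.78 mm

Part | A | x̄ᵢ | ȳᵢ | A·x̄ᵢ | A·ȳᵢ
bottom flange | 2640.00 | 65.00 | 12.00 | 171600.00 | 31680.00
web | 1200.00 | 5.00 | 84.00 | 6000.00 | 100800.00
top flange | 2080.00 | -55.00 | 152.00 | -114400.00 | 316160.00
Σ | 5920.00 |  |  | 63200.00 | 448640.00
x_c = 63200.00 / 5920.00 = 10.68 mm
y_c = 448640.00 / 5920.00 = 75.78 mm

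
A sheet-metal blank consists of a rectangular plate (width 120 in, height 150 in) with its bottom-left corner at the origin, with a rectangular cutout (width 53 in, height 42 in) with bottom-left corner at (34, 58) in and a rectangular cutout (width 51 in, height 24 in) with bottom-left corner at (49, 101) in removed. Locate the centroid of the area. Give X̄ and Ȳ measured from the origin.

X̄ = 58.70 in, Ȳ = 71.19 in

plate: A = 120 × 150 = 18000.00, centroid at (60.00, 75.00).
hole 1: A = −(53 × 42) = -2226.00, centroid at (60.50, 79.00).
hole 2: A = −(51 × 24) = -1224.00, centroid at (74.50, 113.00).
ΣA = 14550.00 in², ΣAX̄ = 854139.00 in³, ΣAȲ = 1035834.00 in³.
X̄ = 854139.00/14550.00 = 58.70 in; Ȳ = 1035834.00/14550.00 = 71.19 in.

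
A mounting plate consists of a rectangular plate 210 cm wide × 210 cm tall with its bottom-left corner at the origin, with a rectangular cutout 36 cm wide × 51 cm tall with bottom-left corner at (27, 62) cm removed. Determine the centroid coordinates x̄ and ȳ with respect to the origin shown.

x̄ = 107.61 cm, ȳ = 105.76 cm

plate: A = 210 × 210 = 44100.00, centroid at (105.00, 105.00).
hole: A = −(36 × 51) = -1836.00, centroid at (45.00, 87.50).
ΣA = 42264.00 cm²
ΣAx̄ = (44100.00)(105.00) + (-1836.00)(45.00) = 4547880.00 cm³
ΣAȳ = (44100.00)(105.00) + (-1836.00)(87.50) = 4469850.00 cm³
x̄ = 4547880.00 / 42264.00 = 107.61 cm
ȳ = 4469850.00 / 42264.00 = 105.76 cm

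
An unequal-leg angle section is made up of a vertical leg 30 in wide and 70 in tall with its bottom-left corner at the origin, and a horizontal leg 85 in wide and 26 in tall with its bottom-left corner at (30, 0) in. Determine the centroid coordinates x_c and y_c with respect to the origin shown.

x_c = 44.48 in, y_c = 23.72 in

vertical leg: A = 30 × 70 = 2100.00, centroid at (15.00, 35.00).
horizontal leg: A = 85 × 26 = 2210.00, centroid at (72.50, 13.00).
ΣA = 4310.00 in², ΣAx_c = 191725.00 in³, ΣAy_c = 102230.00 in³.
x_c = 191725.00/4310.00 = 44.48 in; y_c = 102230.00/4310.00 = 23.72 in.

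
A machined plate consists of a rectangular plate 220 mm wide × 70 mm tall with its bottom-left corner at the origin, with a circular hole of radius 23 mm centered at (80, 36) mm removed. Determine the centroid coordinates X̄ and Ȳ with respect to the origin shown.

X̄ = 113.63 mm, Ȳ = 34.88 mm

plate: A = 220 × 70 = 15400.00, centroid at (110.00, 35.00).
hole: A = −π·23² = -1661.90, centroid at (80.00, 36.00).
ΣA = 13738.10 mm²
ΣAX̄ = (15400.00)(110.00) + (-1661.90)(80.00) = 1561047.80 mm³
ΣAȲ = (15400.00)(35.00) + (-1661.90)(36.00) = 479171.51 mm³
X̄ = 1561047.80 / 13738.10 = 113.63 mm
Ȳ = 479171.51 / 13738.10 = 34.88 mm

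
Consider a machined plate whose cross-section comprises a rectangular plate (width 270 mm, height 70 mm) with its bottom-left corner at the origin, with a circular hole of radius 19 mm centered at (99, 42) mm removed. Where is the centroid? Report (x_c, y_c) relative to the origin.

Part | A | x̄ᵢ | ȳᵢ | A·x̄ᵢ | A·ȳᵢ
plate | 18900.00 | 135.00 | 35.00 | 2551500.00 | 661500.00
hole | -1134.11 | 99.00 | 42.00 | -112277.38 | -47632.83
Σ | 17765.89 |  |  | 2439222.62 | 613867.17
x_c = 2439222.62 / 17765.89 = 137.30 mm
y_c = 613867.17 / 17765.89 = 34.55 mm

x_c = 137.30 mm, y_c = 34.55 mm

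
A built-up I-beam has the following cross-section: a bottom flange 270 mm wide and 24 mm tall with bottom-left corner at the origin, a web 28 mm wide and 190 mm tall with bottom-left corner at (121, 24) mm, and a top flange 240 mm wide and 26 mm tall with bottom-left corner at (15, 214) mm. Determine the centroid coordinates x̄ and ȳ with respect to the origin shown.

x̄ = 135.00 mm, ȳ = 117.92 mm

Part | A | x̄ᵢ | ȳᵢ | A·x̄ᵢ | A·ȳᵢ
bottom flange | 6480.00 | 135.00 | 12.00 | 874800.00 | 77760.00
web | 5320.00 | 135.00 | 119.00 | 718200.00 | 633080.00
top flange | 6240.00 | 135.00 | 227.00 | 842400.00 | 1416480.00
Σ | 18040.00 |  |  | 2435400.00 | 2127320.00
x̄ = 2435400.00 / 18040.00 = 135.00 mm
ȳ = 2127320.00 / 18040.00 = 117.92 mm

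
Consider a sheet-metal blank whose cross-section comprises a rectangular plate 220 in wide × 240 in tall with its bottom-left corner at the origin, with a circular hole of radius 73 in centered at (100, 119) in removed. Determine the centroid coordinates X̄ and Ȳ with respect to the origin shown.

X̄ = 114.64 in, Ȳ = 120.46 in

plate: A = 220 × 240 = 52800.00, centroid at (110.00, 120.00).
hole: A = −π·73² = -16741.55, centroid at (100.00, 119.00).
ΣA = 36058.45 in², ΣAX̄ = 4133845.27 in³, ΣAȲ = 4343755.88 in³.
X̄ = 4133845.27/36058.45 = 114.64 in; Ȳ = 4343755.88/36058.45 = 120.46 in.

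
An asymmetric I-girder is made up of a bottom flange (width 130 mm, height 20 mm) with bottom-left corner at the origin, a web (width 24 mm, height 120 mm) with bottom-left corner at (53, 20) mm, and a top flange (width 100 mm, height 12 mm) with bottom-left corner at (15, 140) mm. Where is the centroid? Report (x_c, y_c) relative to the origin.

bottom flange: A = 130 × 20 = 2600.00, centroid at (65.00, 10.00).
web: A = 24 × 120 = 2880.00, centroid at (65.00, 80.00).
top flange: A = 100 × 12 = 1200.00, centroid at (65.00, 146.00).
ΣA = 6680.00 mm²
ΣAx_c = (2600.00)(65.00) + (2880.00)(65.00) + (1200.00)(65.00) = 434200.00 mm³
ΣAy_c = (2600.00)(10.00) + (2880.00)(80.00) + (1200.00)(146.00) = 431600.00 mm³
x_c = 434200.00 / 6680.00 = 65.00 mm
y_c = 431600.00 / 6680.00 = 64.61 mm

x_c = 65.00 mm, y_c = 64.61 mm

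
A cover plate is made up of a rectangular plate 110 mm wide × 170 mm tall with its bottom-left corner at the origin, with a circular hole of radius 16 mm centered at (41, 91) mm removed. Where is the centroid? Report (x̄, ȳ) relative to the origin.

x̄ = 55.63 mm, ȳ = 84.73 mm

plate: A = 110 × 170 = 18700.00, centroid at (55.00, 85.00).
hole: A = −π·16² = -804.25, centroid at (41.00, 91.00).
ΣA = 17895.75 mm²
ΣAx̄ = (18700.00)(55.00) + (-804.25)(41.00) = 995525.84 mm³
ΣAȳ = (18700.00)(85.00) + (-804.25)(91.00) = 1516313.46 mm³
x̄ = 995525.84 / 17895.75 = 55.63 mm
ȳ = 1516313.46 / 17895.75 = 84.73 mm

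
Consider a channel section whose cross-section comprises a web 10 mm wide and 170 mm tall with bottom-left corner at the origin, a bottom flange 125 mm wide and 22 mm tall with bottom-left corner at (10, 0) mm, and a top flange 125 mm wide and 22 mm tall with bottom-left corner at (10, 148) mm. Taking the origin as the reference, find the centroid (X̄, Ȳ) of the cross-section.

Part | A | x̄ᵢ | ȳᵢ | A·x̄ᵢ | A·ȳᵢ
web | 1700.00 | 5.00 | 85.00 | 8500.00 | 144500.00
bottom flange | 2750.00 | 72.50 | 11.00 | 199375.00 | 30250.00
top flange | 2750.00 | 72.50 | 159.00 | 199375.00 | 437250.00
Σ | 7200.00 |  |  | 407250.00 | 612000.00
X̄ = 407250.00 / 7200.00 = 56.56 mm
Ȳ = 612000.00 / 7200.00 = 85.00 mm

X̄ = 56.56 mm, Ȳ = 85.00 mm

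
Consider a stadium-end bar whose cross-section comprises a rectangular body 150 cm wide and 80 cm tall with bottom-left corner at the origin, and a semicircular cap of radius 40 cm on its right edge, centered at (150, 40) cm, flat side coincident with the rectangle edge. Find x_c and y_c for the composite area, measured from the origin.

Part | A | x̄ᵢ | ȳᵢ | A·x̄ᵢ | A·ȳᵢ
rectangular body | 12000.00 | 75.00 | 40.00 | 900000.00 | 480000.00
semicircular end | 2513.27 | 166.98 | 40.00 | 419657.79 | 100530.96
Σ | 14513.27 |  |  | 1319657.79 | 580530.96
x_c = 1319657.79 / 14513.27 = 90.93 cm
y_c = 580530.96 / 14513.27 = 40.00 cm

x_c = 90.93 cm, y_c = 40.00 cm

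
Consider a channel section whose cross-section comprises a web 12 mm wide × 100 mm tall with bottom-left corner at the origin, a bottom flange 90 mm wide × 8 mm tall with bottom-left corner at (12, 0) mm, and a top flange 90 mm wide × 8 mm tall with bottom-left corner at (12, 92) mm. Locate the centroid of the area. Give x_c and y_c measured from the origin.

web: A = 12 × 100 = 1200.00, centroid at (6.00, 50.00).
bottom flange: A = 90 × 8 = 720.00, centroid at (57.00, 4.00).
top flange: A = 90 × 8 = 720.00, centroid at (57.00, 96.00).
ΣA = 2640.00 mm², ΣAx_c = 89280.00 mm³, ΣAy_c = 132000.00 mm³.
x_c = 89280.00/2640.00 = 33.82 mm; y_c = 132000.00/2640.00 = 50.00 mm.

x_c = 33.82 mm, y_c = 50.00 mm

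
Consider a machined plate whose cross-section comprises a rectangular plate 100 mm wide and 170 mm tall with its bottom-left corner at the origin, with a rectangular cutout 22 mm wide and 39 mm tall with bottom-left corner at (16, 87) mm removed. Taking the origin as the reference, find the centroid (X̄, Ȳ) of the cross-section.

X̄ = 51.22 mm, Ȳ = 83.86 mm

Part | A | x̄ᵢ | ȳᵢ | A·x̄ᵢ | A·ȳᵢ
plate | 17000.00 | 50.00 | 85.00 | 850000.00 | 1445000.00
hole | -858.00 | 27.00 | 106.50 | -23166.00 | -91377.00
Σ | 16142.00 |  |  | 826834.00 | 1353623.00
X̄ = 826834.00 / 16142.00 = 51.22 mm
Ȳ = 1353623.00 / 16142.00 = 83.86 mm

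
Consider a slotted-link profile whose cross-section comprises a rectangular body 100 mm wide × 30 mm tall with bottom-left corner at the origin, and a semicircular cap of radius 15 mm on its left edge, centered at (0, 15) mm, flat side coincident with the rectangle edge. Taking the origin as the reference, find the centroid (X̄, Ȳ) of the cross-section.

X̄ = 44.06 mm, Ȳ = 15.00 mm

rectangular body: A = 100 × 30 = 3000.00, centroid at (50.00, 15.00).
semicircular end: A = ½π·15² = 353.43, centroid at (-6.37, 15.00).
ΣA = 3353.43 mm²
ΣAX̄ = (3000.00)(50.00) + (353.43)(-6.37) = 147750.00 mm³
ΣAȲ = (3000.00)(15.00) + (353.43)(15.00) = 50301.44 mm³
X̄ = 147750.00 / 3353.43 = 44.06 mm
Ȳ = 50301.44 / 3353.43 = 15.00 mm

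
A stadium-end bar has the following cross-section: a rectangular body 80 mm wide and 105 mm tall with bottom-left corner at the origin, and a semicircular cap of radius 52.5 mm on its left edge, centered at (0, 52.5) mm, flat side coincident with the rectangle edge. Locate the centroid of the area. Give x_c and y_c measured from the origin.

x_c = 18.82 mm, y_c = 52.50 mm

rectangular body: A = 80 × 105 = 8400.00, centroid at (40.00, 52.50).
semicircular end: A = ½π·52.5² = 4329.51, centroid at (-22.28, 52.50).
ΣA = 12729.51 mm², ΣAx_c = 239531.25 mm³, ΣAy_c = 668299.14 mm³.
x_c = 239531.25/12729.51 = 18.82 mm; y_c = 668299.14/12729.51 = 52.50 mm.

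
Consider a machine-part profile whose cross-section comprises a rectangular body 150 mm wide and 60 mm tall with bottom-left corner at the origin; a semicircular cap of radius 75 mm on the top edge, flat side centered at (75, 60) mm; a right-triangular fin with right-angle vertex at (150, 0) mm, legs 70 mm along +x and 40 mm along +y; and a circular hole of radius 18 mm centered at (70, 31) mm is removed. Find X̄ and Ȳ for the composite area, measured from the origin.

Part | A | x̄ᵢ | ȳᵢ | A·x̄ᵢ | A·ȳᵢ
rectangular body | 9000.00 | 75.00 | 30.00 | 675000.00 | 270000.00
semicircular top | 8835.73 | 75.00 | 91.83 | 662679.70 | 811393.76
triangular fin | 1400.00 | 173.33 | 13.33 | 242666.67 | 18666.67
hole | -1017.88 | 70.00 | 31.00 | -71251.32 | -31554.16
Σ | 18217.85 |  |  | 1509095.05 | 1068506.27
X̄ = 1509095.05 / 18217.85 = 82.84 mm
Ȳ = 1068506.27 / 18217.85 = 58.65 mm

X̄ = 82.84 mm, Ȳ = 58.65 mm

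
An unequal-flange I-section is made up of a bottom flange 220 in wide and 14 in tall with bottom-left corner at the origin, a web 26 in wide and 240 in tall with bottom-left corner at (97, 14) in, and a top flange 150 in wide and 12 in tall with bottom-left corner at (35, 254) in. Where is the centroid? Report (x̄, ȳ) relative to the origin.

bottom flange: A = 220 × 14 = 3080.00, centroid at (110.00, 7.00).
web: A = 26 × 240 = 6240.00, centroid at (110.00, 134.00).
top flange: A = 150 × 12 = 1800.00, centroid at (110.00, 260.00).
ΣA = 11120.00 in²
ΣAx̄ = (3080.00)(110.00) + (6240.00)(110.00) + (1800.00)(110.00) = 1223200.00 in³
ΣAȳ = (3080.00)(7.00) + (6240.00)(134.00) + (1800.00)(260.00) = 1325720.00 in³
x̄ = 1223200.00 / 11120.00 = 110.00 in
ȳ = 1325720.00 / 11120.00 = 119.22 in

x̄ = 110.00 in, ȳ = 119.22 in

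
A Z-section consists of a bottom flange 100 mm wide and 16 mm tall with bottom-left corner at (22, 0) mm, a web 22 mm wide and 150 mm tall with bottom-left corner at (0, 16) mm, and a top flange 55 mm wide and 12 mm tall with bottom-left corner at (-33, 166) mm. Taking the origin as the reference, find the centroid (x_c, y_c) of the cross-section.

Part | A | x̄ᵢ | ȳᵢ | A·x̄ᵢ | A·ȳᵢ
bottom flange | 1600.00 | 72.00 | 8.00 | 115200.00 | 12800.00
web | 3300.00 | 11.00 | 91.00 | 36300.00 | 300300.00
top flange | 660.00 | -5.50 | 172.00 | -3630.00 | 113520.00
Σ | 5560.00 |  |  | 147870.00 | 426620.00
x_c = 147870.00 / 5560.00 = 26.60 mm
y_c = 426620.00 / 5560.00 = 76.73 mm

x_c = 26.60 mm, y_c = 76.73 mm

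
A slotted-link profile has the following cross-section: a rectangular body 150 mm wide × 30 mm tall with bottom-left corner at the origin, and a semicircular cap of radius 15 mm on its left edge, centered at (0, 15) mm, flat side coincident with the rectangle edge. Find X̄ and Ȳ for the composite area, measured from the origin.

X̄ = 69.07 mm, Ȳ = 15.00 mm

Part | A | x̄ᵢ | ȳᵢ | A·x̄ᵢ | A·ȳᵢ
rectangular body | 4500.00 | 75.00 | 15.00 | 337500.00 | 67500.00
semicircular end | 353.43 | -6.37 | 15.00 | -2250.00 | 5301.44
Σ | 4853.43 |  |  | 335250.00 | 72801.44
X̄ = 335250.00 / 4853.43 = 69.07 mm
Ȳ = 72801.44 / 4853.43 = 15.00 mm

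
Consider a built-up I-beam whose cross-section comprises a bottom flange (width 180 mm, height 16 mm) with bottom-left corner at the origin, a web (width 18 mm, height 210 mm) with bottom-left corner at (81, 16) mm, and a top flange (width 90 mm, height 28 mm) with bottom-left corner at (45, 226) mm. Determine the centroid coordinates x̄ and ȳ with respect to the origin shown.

x̄ = 90.00 mm, ȳ = 118.22 mm

Part | A | x̄ᵢ | ȳᵢ | A·x̄ᵢ | A·ȳᵢ
bottom flange | 2880.00 | 90.00 | 8.00 | 259200.00 | 23040.00
web | 3780.00 | 90.00 | 121.00 | 340200.00 | 457380.00
top flange | 2520.00 | 90.00 | 240.00 | 226800.00 | 604800.00
Σ | 9180.00 |  |  | 826200.00 | 1085220.00
x̄ = 826200.00 / 9180.00 = 90.00 mm
ȳ = 1085220.00 / 9180.00 = 118.22 mm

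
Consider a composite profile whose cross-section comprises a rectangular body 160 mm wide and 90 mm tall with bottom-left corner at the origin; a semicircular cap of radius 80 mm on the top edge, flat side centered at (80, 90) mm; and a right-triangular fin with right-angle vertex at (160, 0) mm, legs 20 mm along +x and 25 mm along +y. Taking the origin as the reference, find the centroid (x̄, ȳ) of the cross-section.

rectangular body: A = 160 × 90 = 14400.00, centroid at (80.00, 45.00).
semicircular top: A = ½π·80² = 10053.10, centroid at (80.00, 123.95).
triangular fin: A = ½·20·25 = 250.00, centroid at (166.67, 8.33).
ΣA = 24703.10 mm², ΣAx̄ = 1997914.39 mm³, ΣAȳ = 1896195.35 mm³.
x̄ = 1997914.39/24703.10 = 80.88 mm; ȳ = 1896195.35/24703.10 = 76.76 mm.

x̄ = 80.88 mm, ȳ = 76.76 mm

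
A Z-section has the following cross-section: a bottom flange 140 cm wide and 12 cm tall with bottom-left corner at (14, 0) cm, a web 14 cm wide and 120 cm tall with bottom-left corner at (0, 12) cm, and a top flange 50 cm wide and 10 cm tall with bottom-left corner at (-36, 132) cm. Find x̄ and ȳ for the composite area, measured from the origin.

x̄ = 38.18 cm, ȳ = 51.69 cm

Part | A | x̄ᵢ | ȳᵢ | A·x̄ᵢ | A·ȳᵢ
bottom flange | 1680.00 | 84.00 | 6.00 | 141120.00 | 10080.00
web | 1680.00 | 7.00 | 72.00 | 11760.00 | 120960.00
top flange | 500.00 | -11.00 | 137.00 | -5500.00 | 68500.00
Σ | 3860.00 |  |  | 147380.00 | 199540.00
x̄ = 147380.00 / 3860.00 = 38.18 cm
ȳ = 199540.00 / 3860.00 = 51.69 cm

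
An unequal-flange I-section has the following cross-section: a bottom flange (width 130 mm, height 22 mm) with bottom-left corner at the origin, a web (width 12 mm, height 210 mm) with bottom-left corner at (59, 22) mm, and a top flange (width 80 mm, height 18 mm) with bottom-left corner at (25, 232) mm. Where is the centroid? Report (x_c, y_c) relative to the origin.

x_c = 65.00 mm, y_c = 102.43 mm

Part | A | x̄ᵢ | ȳᵢ | A·x̄ᵢ | A·ȳᵢ
bottom flange | 2860.00 | 65.00 | 11.00 | 185900.00 | 31460.00
web | 2520.00 | 65.00 | 127.00 | 163800.00 | 320040.00
top flange | 1440.00 | 65.00 | 241.00 | 93600.00 | 347040.00
Σ | 6820.00 |  |  | 443300.00 | 698540.00
x_c = 443300.00 / 6820.00 = 65.00 mm
y_c = 698540.00 / 6820.00 = 102.43 mm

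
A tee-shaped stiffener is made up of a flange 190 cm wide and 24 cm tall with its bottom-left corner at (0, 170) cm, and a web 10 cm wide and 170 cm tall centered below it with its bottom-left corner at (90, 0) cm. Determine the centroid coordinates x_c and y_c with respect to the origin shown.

web: A = 10 × 170 = 1700.00, centroid at (95.00, 85.00).
flange: A = 190 × 24 = 4560.00, centroid at (95.00, 182.00).
ΣA = 6260.00 cm², ΣAx_c = 594700.00 cm³, ΣAy_c = 974420.00 cm³.
x_c = 594700.00/6260.00 = 95.00 cm; y_c = 974420.00/6260.00 = 155.66 cm.

x_c = 95.00 cm, y_c = 155.66 cm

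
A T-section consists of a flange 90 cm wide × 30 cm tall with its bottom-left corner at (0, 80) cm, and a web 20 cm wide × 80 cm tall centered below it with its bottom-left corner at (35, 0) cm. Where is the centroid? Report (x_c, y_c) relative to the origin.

web: A = 20 × 80 = 1600.00, centroid at (45.00, 40.00).
flange: A = 90 × 30 = 2700.00, centroid at (45.00, 95.00).
ΣA = 4300.00 cm², ΣAx_c = 193500.00 cm³, ΣAy_c = 320500.00 cm³.
x_c = 193500.00/4300.00 = 45.00 cm; y_c = 320500.00/4300.00 = 74.53 cm.

x_c = 45.00 cm, y_c = 74.53 cm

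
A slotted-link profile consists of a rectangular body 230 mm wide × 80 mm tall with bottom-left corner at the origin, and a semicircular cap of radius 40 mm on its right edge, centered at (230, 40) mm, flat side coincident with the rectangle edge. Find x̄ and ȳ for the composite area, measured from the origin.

x̄ = 130.86 mm, ȳ = 40.00 mm

rectangular body: A = 230 × 80 = 18400.00, centroid at (115.00, 40.00).
semicircular end: A = ½π·40² = 2513.27, centroid at (246.98, 40.00).
ΣA = 20913.27 mm²
ΣAx̄ = (18400.00)(115.00) + (2513.27)(246.98) = 2736719.71 mm³
ΣAȳ = (18400.00)(40.00) + (2513.27)(40.00) = 836530.96 mm³
x̄ = 2736719.71 / 20913.27 = 130.86 mm
ȳ = 836530.96 / 20913.27 = 40.00 mm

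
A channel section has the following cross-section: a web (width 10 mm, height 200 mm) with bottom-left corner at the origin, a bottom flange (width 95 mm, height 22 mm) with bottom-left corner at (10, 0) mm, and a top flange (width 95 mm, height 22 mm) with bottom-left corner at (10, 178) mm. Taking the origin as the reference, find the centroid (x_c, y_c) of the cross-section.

x_c = 40.51 mm, y_c = 100.00 mm

web: A = 10 × 200 = 2000.00, centroid at (5.00, 100.00).
bottom flange: A = 95 × 22 = 2090.00, centroid at (57.50, 11.00).
top flange: A = 95 × 22 = 2090.00, centroid at (57.50, 189.00).
ΣA = 6180.00 mm²
ΣAx_c = (2000.00)(5.00) + (2090.00)(57.50) + (2090.00)(57.50) = 250350.00 mm³
ΣAy_c = (2000.00)(100.00) + (2090.00)(11.00) + (2090.00)(189.00) = 618000.00 mm³
x_c = 250350.00 / 6180.00 = 40.51 mm
y_c = 618000.00 / 6180.00 = 100.00 mm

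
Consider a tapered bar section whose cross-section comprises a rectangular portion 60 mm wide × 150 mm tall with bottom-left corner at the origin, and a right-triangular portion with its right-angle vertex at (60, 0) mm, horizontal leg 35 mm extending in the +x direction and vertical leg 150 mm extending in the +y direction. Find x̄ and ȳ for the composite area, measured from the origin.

rectangular portion: A = 60 × 150 = 9000.00, centroid at (30.00, 75.00).
triangular portion: A = ½·35·150 = 2625.00, centroid at (71.67, 50.00).
ΣA = 11625.00 mm²
ΣAx̄ = (9000.00)(30.00) + (2625.00)(71.67) = 458125.00 mm³
ΣAȳ = (9000.00)(75.00) + (2625.00)(50.00) = 806250.00 mm³
x̄ = 458125.00 / 11625.00 = 39.41 mm
ȳ = 806250.00 / 11625.00 = 69.35 mm

x̄ = 39.41 mm, ȳ = 69.35 mm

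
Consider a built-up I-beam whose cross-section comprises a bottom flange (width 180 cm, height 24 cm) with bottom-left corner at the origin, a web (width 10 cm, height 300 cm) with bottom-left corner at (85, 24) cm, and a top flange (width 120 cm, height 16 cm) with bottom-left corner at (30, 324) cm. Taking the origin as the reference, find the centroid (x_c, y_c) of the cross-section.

x_c = 90.00 cm, y_c = 131.09 cm

bottom flange: A = 180 × 24 = 4320.00, centroid at (90.00, 12.00).
web: A = 10 × 300 = 3000.00, centroid at (90.00, 174.00).
top flange: A = 120 × 16 = 1920.00, centroid at (90.00, 332.00).
ΣA = 9240.00 cm², ΣAx_c = 831600.00 cm³, ΣAy_c = 1211280.00 cm³.
x_c = 831600.00/9240.00 = 90.00 cm; y_c = 1211280.00/9240.00 = 131.09 cm.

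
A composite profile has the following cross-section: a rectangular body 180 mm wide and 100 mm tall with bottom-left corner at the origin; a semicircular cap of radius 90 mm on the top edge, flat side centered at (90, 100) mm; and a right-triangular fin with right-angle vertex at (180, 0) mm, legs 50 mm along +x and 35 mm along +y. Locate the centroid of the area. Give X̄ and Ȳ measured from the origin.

X̄ = 92.95 mm, Ȳ = 84.45 mm

rectangular body: A = 180 × 100 = 18000.00, centroid at (90.00, 50.00).
semicircular top: A = ½π·90² = 12723.45, centroid at (90.00, 138.20).
triangular fin: A = ½·50·35 = 875.00, centroid at (196.67, 11.67).
ΣA = 31598.45 mm², ΣAX̄ = 2937193.86 mm³, ΣAȲ = 2668553.36 mm³.
X̄ = 2937193.86/31598.45 = 92.95 mm; Ȳ = 2668553.36/31598.45 = 84.45 mm.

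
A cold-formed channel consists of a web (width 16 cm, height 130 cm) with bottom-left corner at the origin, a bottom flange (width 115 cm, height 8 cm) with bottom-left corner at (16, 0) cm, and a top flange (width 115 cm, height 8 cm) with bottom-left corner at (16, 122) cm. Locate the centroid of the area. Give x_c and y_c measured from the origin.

x_c = 38.74 cm, y_c = 65.00 cm

web: A = 16 × 130 = 2080.00, centroid at (8.00, 65.00).
bottom flange: A = 115 × 8 = 920.00, centroid at (73.50, 4.00).
top flange: A = 115 × 8 = 920.00, centroid at (73.50, 126.00).
ΣA = 3920.00 cm², ΣAx_c = 151880.00 cm³, ΣAy_c = 254800.00 cm³.
x_c = 151880.00/3920.00 = 38.74 cm; y_c = 254800.00/3920.00 = 65.00 cm.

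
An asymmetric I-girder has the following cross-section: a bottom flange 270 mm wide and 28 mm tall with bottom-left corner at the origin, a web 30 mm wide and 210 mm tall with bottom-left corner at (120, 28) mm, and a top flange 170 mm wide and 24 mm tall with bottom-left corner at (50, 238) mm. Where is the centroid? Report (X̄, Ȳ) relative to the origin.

X̄ = 135.00 mm, Ȳ = 109.46 mm

bottom flange: A = 270 × 28 = 7560.00, centroid at (135.00, 14.00).
web: A = 30 × 210 = 6300.00, centroid at (135.00, 133.00).
top flange: A = 170 × 24 = 4080.00, centroid at (135.00, 250.00).
ΣA = 17940.00 mm²
ΣAX̄ = (7560.00)(135.00) + (6300.00)(135.00) + (4080.00)(135.00) = 2421900.00 mm³
ΣAȲ = (7560.00)(14.00) + (6300.00)(133.00) + (4080.00)(250.00) = 1963740.00 mm³
X̄ = 2421900.00 / 17940.00 = 135.00 mm
Ȳ = 1963740.00 / 17940.00 = 109.46 mm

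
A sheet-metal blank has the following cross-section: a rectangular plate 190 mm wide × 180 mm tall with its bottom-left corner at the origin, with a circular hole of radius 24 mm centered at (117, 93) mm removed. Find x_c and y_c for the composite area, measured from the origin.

x_c = 93.77 mm, y_c = 89.83 mm

Part | A | x̄ᵢ | ȳᵢ | A·x̄ᵢ | A·ȳᵢ
plate | 34200.00 | 95.00 | 90.00 | 3249000.00 | 3078000.00
hole | -1809.56 | 117.00 | 93.00 | -211718.21 | -168288.84
Σ | 32390.44 |  |  | 3037281.79 | 2909711.16
x_c = 3037281.79 / 32390.44 = 93.77 mm
y_c = 2909711.16 / 32390.44 = 89.83 mm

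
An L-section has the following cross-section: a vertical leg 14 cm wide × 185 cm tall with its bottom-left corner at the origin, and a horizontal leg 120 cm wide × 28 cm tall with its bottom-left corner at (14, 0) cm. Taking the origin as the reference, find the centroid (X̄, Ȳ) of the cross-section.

X̄ = 44.84 cm, Ȳ = 48.17 cm

Part | A | x̄ᵢ | ȳᵢ | A·x̄ᵢ | A·ȳᵢ
vertical leg | 2590.00 | 7.00 | 92.50 | 18130.00 | 239575.00
horizontal leg | 3360.00 | 74.00 | 14.00 | 248640.00 | 47040.00
Σ | 5950.00 |  |  | 266770.00 | 286615.00
X̄ = 266770.00 / 5950.00 = 44.84 cm
Ȳ = 286615.00 / 5950.00 = 48.17 cm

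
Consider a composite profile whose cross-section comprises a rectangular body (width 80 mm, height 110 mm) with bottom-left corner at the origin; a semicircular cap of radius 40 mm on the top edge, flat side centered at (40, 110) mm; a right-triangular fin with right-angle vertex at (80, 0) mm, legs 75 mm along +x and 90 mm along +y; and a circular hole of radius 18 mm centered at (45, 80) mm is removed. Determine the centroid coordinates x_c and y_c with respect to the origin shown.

x_c = 55.68 mm, y_c = 60.20 mm

Part | A | x̄ᵢ | ȳᵢ | A·x̄ᵢ | A·ȳᵢ
rectangular body | 8800.00 | 40.00 | 55.00 | 352000.00 | 484000.00
semicircular top | 2513.27 | 40.00 | 126.98 | 100530.96 | 319126.82
triangular fin | 3375.00 | 105.00 | 30.00 | 354375.00 | 101250.00
hole | -1017.88 | 45.00 | 80.00 | -45804.42 | -81430.08
Σ | 13670.40 |  |  | 761101.54 | 822946.74
x_c = 761101.54 / 13670.40 = 55.68 mm
y_c = 822946.74 / 13670.40 = 60.20 mm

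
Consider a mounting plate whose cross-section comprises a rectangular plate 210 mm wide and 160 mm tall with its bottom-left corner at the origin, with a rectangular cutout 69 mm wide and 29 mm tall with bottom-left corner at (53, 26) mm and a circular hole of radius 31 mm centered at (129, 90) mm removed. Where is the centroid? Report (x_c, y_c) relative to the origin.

plate: A = 210 × 160 = 33600.00, centroid at (105.00, 80.00).
hole 1: A = −(69 × 29) = -2001.00, centroid at (87.50, 40.50).
hole 2: A = −π·31² = -3019.07, centroid at (129.00, 90.00).
ΣA = 28579.93 mm²
ΣAx_c = (33600.00)(105.00) + (-2001.00)(87.50) + (-3019.07)(129.00) = 2963452.40 mm³
ΣAy_c = (33600.00)(80.00) + (-2001.00)(40.50) + (-3019.07)(90.00) = 2335243.15 mm³
x_c = 2963452.40 / 28579.93 = 103.69 mm
y_c = 2335243.15 / 28579.93 = 81.71 mm

x_c = 103.69 mm, y_c = 81.71 mm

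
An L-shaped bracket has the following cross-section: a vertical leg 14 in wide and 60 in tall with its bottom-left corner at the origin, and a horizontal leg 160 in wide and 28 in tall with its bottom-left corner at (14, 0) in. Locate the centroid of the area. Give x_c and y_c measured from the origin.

Part | A | x̄ᵢ | ȳᵢ | A·x̄ᵢ | A·ȳᵢ
vertical leg | 840.00 | 7.00 | 30.00 | 5880.00 | 25200.00
horizontal leg | 4480.00 | 94.00 | 14.00 | 421120.00 | 62720.00
Σ | 5320.00 |  |  | 427000.00 | 87920.00
x_c = 427000.00 / 5320.00 = 80.26 in
y_c = 87920.00 / 5320.00 = 16.53 in

x_c = 80.26 in, y_c = 16.53 in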